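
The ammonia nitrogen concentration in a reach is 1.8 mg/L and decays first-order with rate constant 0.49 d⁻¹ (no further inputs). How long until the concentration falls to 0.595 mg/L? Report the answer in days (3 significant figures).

2.26 d

t = ln(C₀/C)/k = ln(1.8/0.595)/0.49 = 1.107/0.49 = 2.259 d.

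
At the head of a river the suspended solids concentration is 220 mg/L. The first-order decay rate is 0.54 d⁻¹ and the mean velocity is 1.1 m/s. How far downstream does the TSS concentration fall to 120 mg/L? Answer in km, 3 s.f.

107 km

From C = C₀·e^(−kt), t = ln(C₀/C)/k = ln(220/120)/0.54 = 0.6061/0.54 = 1.122 d.
Distance = v·t = 1.1 m/s × 9.698e+04 s = 1.067e+05 m = 106.7 km.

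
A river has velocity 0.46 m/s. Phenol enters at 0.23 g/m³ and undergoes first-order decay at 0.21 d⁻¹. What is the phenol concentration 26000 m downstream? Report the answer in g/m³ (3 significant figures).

0.200 g/m³

Travel time t = 26000 m / 0.46 m/s = 2.6e+04/0.46 = 5.652e+04 s = 0.6542 d.
First-order decay: C = 0.23·exp(−0.21·0.6542) = 0.23·0.8716 = 0.2005 g/m³.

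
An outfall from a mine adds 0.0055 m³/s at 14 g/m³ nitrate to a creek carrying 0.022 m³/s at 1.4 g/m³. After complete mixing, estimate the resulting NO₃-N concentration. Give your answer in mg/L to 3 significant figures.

3.92 mg/L

Flow-weighted mixing gives C = (0.0055·14 + 0.022·1.4) / (0.0055 + 0.022) = 0.1078/0.0275 = 3.92 mg/L.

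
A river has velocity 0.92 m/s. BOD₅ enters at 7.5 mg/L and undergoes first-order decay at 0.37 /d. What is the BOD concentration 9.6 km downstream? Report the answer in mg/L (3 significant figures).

7.17 mg/L

Travel time t = 9.6 km / 0.92 m/s = 9600/0.92 = 1.043e+04 s = 0.1208 d.
First-order decay: C = 7.5·exp(−0.37·0.1208) = 7.5·0.9563 = 7.172 mg/L.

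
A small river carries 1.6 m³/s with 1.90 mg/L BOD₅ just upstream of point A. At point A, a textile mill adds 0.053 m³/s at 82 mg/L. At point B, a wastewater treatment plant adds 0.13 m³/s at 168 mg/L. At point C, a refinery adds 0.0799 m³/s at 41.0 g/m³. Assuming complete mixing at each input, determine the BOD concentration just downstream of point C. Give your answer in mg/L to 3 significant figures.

17.4 mg/L

After input A: C = (1.6·1.9 + 0.053·82) / 1.653 = 4.468 mg/L.
After input B: C = (1.653·4.468 + 0.13·168) / 1.783 = 16.39 mg/L.
After input C: C = (1.783·16.39 + 0.0799·41) / 1.863 = 17.45 mg/L.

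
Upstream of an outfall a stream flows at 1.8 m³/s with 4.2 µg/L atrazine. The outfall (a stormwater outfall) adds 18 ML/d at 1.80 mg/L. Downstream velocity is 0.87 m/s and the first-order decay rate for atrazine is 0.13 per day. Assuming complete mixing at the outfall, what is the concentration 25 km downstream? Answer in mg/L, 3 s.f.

18 ML/d = 0.2083 m³/s.
4.2 µg/L = 0.0042 mg/L.
After complete mixing, C₀ = (0.2083·1.8 + 1.8·0.0042) / 2.008 = 0.1905 mg/L.
Travel time t = 2.5e+04 m / 0.87 m/s = 2.874e+04 s = 0.3326 d.
C = 0.1905·exp(−0.13·0.3326) = 0.1905·0.9577 = 0.1824 mg/L.

0.182 mg/L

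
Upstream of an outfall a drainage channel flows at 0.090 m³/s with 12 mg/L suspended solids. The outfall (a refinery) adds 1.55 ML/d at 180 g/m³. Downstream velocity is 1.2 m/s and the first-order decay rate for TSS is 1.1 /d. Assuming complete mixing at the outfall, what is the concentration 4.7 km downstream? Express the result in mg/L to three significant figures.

1.55 ML/d = 0.01794 m³/s.
After complete mixing, C₀ = (0.01794·180 + 0.09·12) / 0.1079 = 39.92 mg/L.
Travel time t = 4700 m / 1.2 m/s = 3917 s = 0.04533 d.
C = 39.92·exp(−1.1·0.04533) = 39.92·0.9514 = 37.98 mg/L.

38.0 mg/L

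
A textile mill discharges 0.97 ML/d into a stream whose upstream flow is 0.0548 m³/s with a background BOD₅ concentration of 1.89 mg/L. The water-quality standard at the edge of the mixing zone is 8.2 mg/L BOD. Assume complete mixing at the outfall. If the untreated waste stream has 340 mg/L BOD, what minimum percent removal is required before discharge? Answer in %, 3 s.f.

88.5 %

0.97 ML/d = 0.01123 m³/s.
Mass balance: 8.2·0.06603 = 0.01123·Cₑ + 0.0548·1.89.
Cₑ = (0.5414 − 0.1036) / 0.01123 = 39 mg/L.
Required removal = 1 − 39/340 = 88.53 %.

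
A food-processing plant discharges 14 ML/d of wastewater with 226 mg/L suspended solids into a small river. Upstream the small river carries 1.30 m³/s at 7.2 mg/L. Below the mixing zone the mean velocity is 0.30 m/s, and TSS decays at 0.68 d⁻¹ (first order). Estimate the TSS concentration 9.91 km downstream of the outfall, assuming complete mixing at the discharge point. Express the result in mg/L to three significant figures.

24.2 mg/L

14 ML/d = 0.162 m³/s.
After complete mixing, C₀ = (0.162·226 + 1.3·7.2) / 1.462 = 31.45 mg/L.
Travel time t = 9910 m / 0.30 m/s = 3.303e+04 s = 0.3823 d.
C = 31.45·exp(−0.68·0.3823) = 31.45·0.7711 = 24.25 mg/L.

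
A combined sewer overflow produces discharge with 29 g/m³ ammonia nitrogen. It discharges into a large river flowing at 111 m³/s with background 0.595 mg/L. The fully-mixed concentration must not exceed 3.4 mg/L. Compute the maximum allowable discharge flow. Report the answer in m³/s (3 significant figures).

Mass balance at complete mixing: C_std·(Q_w + Q_r) = Q_w·C_e + Q_r·C_b.
Rearranging, Q_w = Q_r·(C_std − C_b)/(C_e − C_std) = 111·(3.4 − 0.595) / (29 − 3.4) = 12.16 m³/s.

12.2 m³/s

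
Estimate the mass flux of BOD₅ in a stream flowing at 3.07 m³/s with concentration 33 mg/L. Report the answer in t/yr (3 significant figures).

Mass flux = Q·C = 3.07 m³/s × 33 g/m³ = 101.3 g/s.
= 101.3 g/s × 31.56 = 3197 t/yr.

3200 t/yr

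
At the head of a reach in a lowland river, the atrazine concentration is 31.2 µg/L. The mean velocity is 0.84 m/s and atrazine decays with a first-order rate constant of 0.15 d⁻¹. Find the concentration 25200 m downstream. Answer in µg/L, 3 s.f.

29.6 µg/L

Travel time t = 25200 m / 0.84 m/s = 2.52e+04/0.84 = 3e+04 s = 0.3472 d.
First-order decay: C = 31.2·exp(−0.15·0.3472) = 31.2·0.9492 = 29.62 µg/L.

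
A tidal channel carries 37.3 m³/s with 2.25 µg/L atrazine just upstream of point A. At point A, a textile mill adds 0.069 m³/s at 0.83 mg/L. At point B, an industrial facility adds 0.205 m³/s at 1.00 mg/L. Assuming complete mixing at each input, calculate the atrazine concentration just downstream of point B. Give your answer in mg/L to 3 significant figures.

2.25 µg/L = 0.00225 mg/L.
After input A: C = (37.3·0.00225 + 0.069·0.83) / 37.37 = 0.003778 mg/L.
After input B: C = (37.37·0.003778 + 0.205·1) / 37.57 = 0.009214 mg/L.

0.00921 mg/L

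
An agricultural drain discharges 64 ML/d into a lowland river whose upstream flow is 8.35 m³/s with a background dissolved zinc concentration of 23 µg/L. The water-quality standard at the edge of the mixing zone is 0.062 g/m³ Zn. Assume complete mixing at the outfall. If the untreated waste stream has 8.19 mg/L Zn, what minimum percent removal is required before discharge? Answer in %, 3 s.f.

93.9 %

64 ML/d = 0.7407 m³/s.
23 µg/L = 0.023 mg/L.
Mass balance: 0.062·9.091 = 0.7407·Cₑ + 8.35·0.023.
Cₑ = (0.5636 − 0.192) / 0.7407 = 0.5016 mg/L.
Required removal = 1 − 0.5016/8.19 = 93.88 %.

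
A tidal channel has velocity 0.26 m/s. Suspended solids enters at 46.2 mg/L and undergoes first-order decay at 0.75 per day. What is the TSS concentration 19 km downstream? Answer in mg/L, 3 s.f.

Travel time t = 19 km / 0.26 m/s = 1.9e+04/0.26 = 7.308e+04 s = 0.8458 d.
First-order decay: C = 46.2·exp(−0.75·0.8458) = 46.2·0.5303 = 24.5 mg/L.

24.5 mg/L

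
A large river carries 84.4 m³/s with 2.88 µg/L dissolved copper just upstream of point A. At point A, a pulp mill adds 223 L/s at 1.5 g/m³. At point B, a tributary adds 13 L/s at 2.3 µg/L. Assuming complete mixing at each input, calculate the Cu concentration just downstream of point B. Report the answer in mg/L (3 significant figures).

2.88 µg/L = 0.00288 mg/L.
223 L/s = 0.223 m³/s.
After input A: C = (84.4·0.00288 + 0.223·1.5) / 84.62 = 0.006825 mg/L.
13 L/s = 0.013 m³/s.
2.3 µg/L = 0.0023 mg/L.
After input B: C = (84.62·0.006825 + 0.013·0.0023) / 84.64 = 0.006825 mg/L.

0.00682 mg/L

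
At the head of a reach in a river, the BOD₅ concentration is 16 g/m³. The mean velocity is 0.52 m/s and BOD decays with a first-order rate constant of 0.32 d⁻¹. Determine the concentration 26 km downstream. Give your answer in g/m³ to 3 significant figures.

13.3 g/m³

Travel time t = 26 km / 0.52 m/s = 2.6e+04/0.52 = 5e+04 s = 0.5787 d.
First-order decay: C = 16·exp(−0.32·0.5787) = 16·0.831 = 13.3 g/m³.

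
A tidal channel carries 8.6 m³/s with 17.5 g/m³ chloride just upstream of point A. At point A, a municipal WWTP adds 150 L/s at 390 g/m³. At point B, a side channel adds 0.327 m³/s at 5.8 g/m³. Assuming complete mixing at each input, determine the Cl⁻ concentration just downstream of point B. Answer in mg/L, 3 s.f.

23.2 mg/L

150 L/s = 0.15 m³/s.
After input A: C = (8.6·17.5 + 0.15·390) / 8.75 = 23.89 mg/L.
After input B: C = (8.75·23.89 + 0.327·5.8) / 9.077 = 23.23 mg/L.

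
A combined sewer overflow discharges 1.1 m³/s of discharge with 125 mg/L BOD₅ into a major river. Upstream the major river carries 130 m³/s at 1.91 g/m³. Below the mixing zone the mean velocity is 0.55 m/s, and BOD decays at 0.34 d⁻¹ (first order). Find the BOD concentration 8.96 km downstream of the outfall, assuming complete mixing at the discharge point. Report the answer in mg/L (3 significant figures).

After complete mixing, C₀ = (1.1·125 + 130·1.91) / 131.1 = 2.943 mg/L.
Travel time t = 8960 m / 0.55 m/s = 1.629e+04 s = 0.1886 d.
C = 2.943·exp(−0.34·0.1886) = 2.943·0.9379 = 2.76 mg/L.

2.76 mg/L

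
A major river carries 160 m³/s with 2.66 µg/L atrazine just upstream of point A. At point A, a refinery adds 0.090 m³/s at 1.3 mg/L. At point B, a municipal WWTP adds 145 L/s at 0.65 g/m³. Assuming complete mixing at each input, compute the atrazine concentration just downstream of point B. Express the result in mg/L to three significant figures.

0.00397 mg/L

2.66 µg/L = 0.00266 mg/L.
After input A: C = (160·0.00266 + 0.09·1.3) / 160.1 = 0.003389 mg/L.
145 L/s = 0.145 m³/s.
After input B: C = (160.1·0.003389 + 0.145·0.65) / 160.2 = 0.003974 mg/L.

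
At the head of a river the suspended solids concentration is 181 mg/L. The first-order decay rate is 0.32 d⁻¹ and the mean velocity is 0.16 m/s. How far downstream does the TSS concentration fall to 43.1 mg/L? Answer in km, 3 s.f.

62.0 km

From C = C₀·e^(−kt), t = ln(C₀/C)/k = ln(181/43.1)/0.32 = 1.435/0.32 = 4.484 d.
Distance = v·t = 0.16 m/s × 3.874e+05 s = 6.199e+04 m = 61.99 km.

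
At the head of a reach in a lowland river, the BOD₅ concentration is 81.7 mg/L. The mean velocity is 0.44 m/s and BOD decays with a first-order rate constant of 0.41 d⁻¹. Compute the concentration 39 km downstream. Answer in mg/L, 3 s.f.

Travel time t = 39 km / 0.44 m/s = 3.9e+04/0.44 = 8.864e+04 s = 1.026 d.
First-order decay: C = 81.7·exp(−0.41·1.026) = 81.7·0.6566 = 53.65 mg/L.

53.6 mg/L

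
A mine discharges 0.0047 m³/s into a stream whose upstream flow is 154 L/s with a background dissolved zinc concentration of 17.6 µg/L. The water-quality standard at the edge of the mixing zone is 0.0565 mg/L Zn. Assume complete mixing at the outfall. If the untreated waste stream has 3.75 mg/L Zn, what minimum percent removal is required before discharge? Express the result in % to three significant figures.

154 L/s = 0.154 m³/s.
17.6 µg/L = 0.0176 mg/L.
Mass balance: 0.0565·0.1587 = 0.0047·Cₑ + 0.154·0.0176.
Cₑ = (0.008967 − 0.00271) / 0.0047 = 1.331 mg/L.
Required removal = 1 − 1.331/3.75 = 64.5 %.

64.5 %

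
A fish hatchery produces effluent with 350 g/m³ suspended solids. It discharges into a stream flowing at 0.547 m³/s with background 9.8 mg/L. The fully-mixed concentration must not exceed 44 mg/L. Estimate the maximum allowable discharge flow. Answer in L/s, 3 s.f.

61.1 L/s

Mass balance at complete mixing: C_std·(Q_w + Q_r) = Q_w·C_e + Q_r·C_b.
Rearranging, Q_w = Q_r·(C_std − C_b)/(C_e − C_std) = 0.547·(44 − 9.8) / (350 − 44) = 0.06114 m³/s.
= 61.14 L/s.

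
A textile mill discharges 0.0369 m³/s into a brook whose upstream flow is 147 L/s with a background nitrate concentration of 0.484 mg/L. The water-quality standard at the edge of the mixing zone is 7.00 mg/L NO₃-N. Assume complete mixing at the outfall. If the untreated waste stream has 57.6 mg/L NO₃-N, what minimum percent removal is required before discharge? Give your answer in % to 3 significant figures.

147 L/s = 0.147 m³/s.
Mass balance: 7·0.1839 = 0.0369·Cₑ + 0.147·0.484.
Cₑ = (1.287 − 0.07115) / 0.0369 = 32.96 mg/L.
Required removal = 1 − 32.96/57.6 = 42.78 %.

42.8 %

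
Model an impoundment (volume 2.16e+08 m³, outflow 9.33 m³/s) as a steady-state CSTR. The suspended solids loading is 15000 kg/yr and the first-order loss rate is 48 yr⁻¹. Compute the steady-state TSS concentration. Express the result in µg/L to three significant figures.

Outflow Q = 9.33 m³/s × 3.156e+07 s/yr = 2.944e+08 m³/yr.
Steady-state CSTR mass balance: W = Q·C + k·V·C, so C = W/(Q + kV).
Q + kV = 2.944e+08 + 48·2.16e+08 = 1.066e+10 m³/yr.
C = 15000/1.066e+10 = 1.407e-06 kg/m³ = 0.001407 mg/L = 1.407 µg/L.

1.41 µg/L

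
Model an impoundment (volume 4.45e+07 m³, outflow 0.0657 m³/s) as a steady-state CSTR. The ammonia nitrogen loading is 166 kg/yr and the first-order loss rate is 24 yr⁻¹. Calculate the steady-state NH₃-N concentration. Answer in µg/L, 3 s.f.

0.155 µg/L

Outflow Q = 0.0657 m³/s × 3.156e+07 s/yr = 2.073e+06 m³/yr.
Steady-state CSTR mass balance: W = Q·C + k·V·C, so C = W/(Q + kV).
Q + kV = 2.073e+06 + 24·4.45e+07 = 1.07e+09 m³/yr.
C = 166/1.07e+09 = 1.551e-07 kg/m³ = 0.0001551 mg/L = 0.1551 µg/L.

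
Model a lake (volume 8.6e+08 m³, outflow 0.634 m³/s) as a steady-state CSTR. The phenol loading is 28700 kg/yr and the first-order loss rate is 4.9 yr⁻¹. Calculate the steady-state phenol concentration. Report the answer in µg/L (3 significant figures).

6.78 µg/L

Outflow Q = 0.634 m³/s × 3.156e+07 s/yr = 2.001e+07 m³/yr.
Steady-state CSTR mass balance: W = Q·C + k·V·C, so C = W/(Q + kV).
Q + kV = 2.001e+07 + 4.9·8.6e+08 = 4.234e+09 m³/yr.
C = 28700/4.234e+09 = 6.778e-06 kg/m³ = 0.006778 mg/L = 6.778 µg/L.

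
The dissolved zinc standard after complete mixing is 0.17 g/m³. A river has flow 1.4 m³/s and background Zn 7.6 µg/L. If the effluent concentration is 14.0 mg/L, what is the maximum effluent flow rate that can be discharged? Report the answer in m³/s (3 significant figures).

0.0164 m³/s

7.6 µg/L = 0.0076 mg/L.
Mass balance at complete mixing: C_std·(Q_w + Q_r) = Q_w·C_e + Q_r·C_b.
Rearranging, Q_w = Q_r·(C_std − C_b)/(C_e − C_std) = 1.4·(0.17 − 0.0076) / (14 − 0.17) = 0.01644 m³/s.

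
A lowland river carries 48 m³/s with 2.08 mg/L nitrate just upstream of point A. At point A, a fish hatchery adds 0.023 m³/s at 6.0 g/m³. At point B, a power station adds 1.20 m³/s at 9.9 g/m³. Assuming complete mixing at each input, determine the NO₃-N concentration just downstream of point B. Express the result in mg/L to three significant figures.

After input A: C = (48·2.08 + 0.023·6) / 48.02 = 2.082 mg/L.
After input B: C = (48.02·2.082 + 1.2·9.9) / 49.22 = 2.272 mg/L.

2.27 mg/L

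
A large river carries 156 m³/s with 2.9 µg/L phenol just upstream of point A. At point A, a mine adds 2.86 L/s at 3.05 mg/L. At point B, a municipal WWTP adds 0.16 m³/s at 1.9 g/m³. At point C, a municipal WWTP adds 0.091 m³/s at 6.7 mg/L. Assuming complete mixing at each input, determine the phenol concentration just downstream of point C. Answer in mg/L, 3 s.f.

0.00880 mg/L

2.9 µg/L = 0.0029 mg/L.
2.86 L/s = 0.00286 m³/s.
After input A: C = (156·0.0029 + 0.00286·3.05) / 156 = 0.002956 mg/L.
After input B: C = (156·0.002956 + 0.16·1.9) / 156.2 = 0.0049 mg/L.
After input C: C = (156.2·0.0049 + 0.091·6.7) / 156.3 = 0.008799 mg/L.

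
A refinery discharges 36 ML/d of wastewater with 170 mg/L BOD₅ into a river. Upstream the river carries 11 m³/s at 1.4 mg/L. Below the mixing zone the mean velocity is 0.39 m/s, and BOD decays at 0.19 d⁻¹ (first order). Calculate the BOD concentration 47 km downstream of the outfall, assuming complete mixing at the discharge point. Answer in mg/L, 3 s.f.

36 ML/d = 0.4167 m³/s.
After complete mixing, C₀ = (0.4167·170 + 11·1.4) / 11.42 = 7.553 mg/L.
Travel time t = 4.7e+04 m / 0.39 m/s = 1.205e+05 s = 1.395 d.
C = 7.553·exp(−0.19·1.395) = 7.553·0.7672 = 5.795 mg/L.

5.79 mg/L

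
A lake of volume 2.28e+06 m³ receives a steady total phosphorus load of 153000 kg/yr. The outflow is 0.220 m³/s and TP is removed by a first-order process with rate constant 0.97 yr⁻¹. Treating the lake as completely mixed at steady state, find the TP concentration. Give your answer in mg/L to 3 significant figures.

Outflow Q = 0.220 m³/s × 3.156e+07 s/yr = 6.943e+06 m³/yr.
Steady-state CSTR mass balance: W = Q·C + k·V·C, so C = W/(Q + kV).
Q + kV = 6.943e+06 + 0.97·2.28e+06 = 9.154e+06 m³/yr.
C = 153000/9.154e+06 = 0.01671 kg/m³ = 16.71 mg/L.

16.7 mg/L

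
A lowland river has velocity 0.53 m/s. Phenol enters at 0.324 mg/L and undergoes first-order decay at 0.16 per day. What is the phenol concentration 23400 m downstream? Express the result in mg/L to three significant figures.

Travel time t = 23400 m / 0.53 m/s = 2.34e+04/0.53 = 4.415e+04 s = 0.511 d.
First-order decay: C = 0.324·exp(−0.16·0.511) = 0.324·0.9215 = 0.2986 mg/L.

0.299 mg/L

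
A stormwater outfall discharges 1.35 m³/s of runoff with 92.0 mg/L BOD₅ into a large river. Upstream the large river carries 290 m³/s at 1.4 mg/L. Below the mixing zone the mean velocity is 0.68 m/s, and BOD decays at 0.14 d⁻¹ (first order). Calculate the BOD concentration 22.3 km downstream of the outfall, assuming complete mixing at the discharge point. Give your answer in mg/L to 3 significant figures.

1.73 mg/L

After complete mixing, C₀ = (1.35·92 + 290·1.4) / 291.4 = 1.82 mg/L.
Travel time t = 2.23e+04 m / 0.68 m/s = 3.279e+04 s = 0.3796 d.
C = 1.82·exp(−0.14·0.3796) = 1.82·0.9482 = 1.726 mg/L.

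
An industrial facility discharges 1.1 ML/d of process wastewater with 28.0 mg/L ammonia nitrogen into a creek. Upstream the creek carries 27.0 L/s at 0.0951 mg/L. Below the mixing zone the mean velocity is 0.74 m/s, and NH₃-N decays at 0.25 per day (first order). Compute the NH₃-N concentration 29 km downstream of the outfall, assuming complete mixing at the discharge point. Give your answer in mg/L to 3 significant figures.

8.07 mg/L

1.1 ML/d = 0.01273 m³/s.
27.0 L/s = 0.027 m³/s.
After complete mixing, C₀ = (0.01273·28 + 0.027·0.0951) / 0.03973 = 9.037 mg/L.
Travel time t = 2.9e+04 m / 0.74 m/s = 3.919e+04 s = 0.4536 d.
C = 9.037·exp(−0.25·0.4536) = 9.037·0.8928 = 8.068 mg/L.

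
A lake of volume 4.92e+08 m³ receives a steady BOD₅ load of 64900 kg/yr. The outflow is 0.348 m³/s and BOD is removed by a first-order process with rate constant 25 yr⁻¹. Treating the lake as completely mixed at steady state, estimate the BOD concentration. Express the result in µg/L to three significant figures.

Outflow Q = 0.348 m³/s × 3.156e+07 s/yr = 1.098e+07 m³/yr.
Steady-state CSTR mass balance: W = Q·C + k·V·C, so C = W/(Q + kV).
Q + kV = 1.098e+07 + 25·4.92e+08 = 1.231e+10 m³/yr.
C = 64900/1.231e+10 = 5.272e-06 kg/m³ = 0.005272 mg/L = 5.272 µg/L.

5.27 µg/L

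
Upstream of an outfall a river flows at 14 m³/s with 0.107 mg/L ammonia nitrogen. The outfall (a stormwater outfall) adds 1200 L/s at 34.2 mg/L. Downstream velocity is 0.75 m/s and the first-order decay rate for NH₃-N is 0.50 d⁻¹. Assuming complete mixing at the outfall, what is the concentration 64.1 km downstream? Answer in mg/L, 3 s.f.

1200 L/s = 1.2 m³/s.
After complete mixing, C₀ = (1.2·34.2 + 14·0.107) / 15.2 = 2.799 mg/L.
Travel time t = 6.41e+04 m / 0.75 m/s = 8.547e+04 s = 0.9892 d.
C = 2.799·exp(−0.50·0.9892) = 2.799·0.6098 = 1.707 mg/L.

1.71 mg/L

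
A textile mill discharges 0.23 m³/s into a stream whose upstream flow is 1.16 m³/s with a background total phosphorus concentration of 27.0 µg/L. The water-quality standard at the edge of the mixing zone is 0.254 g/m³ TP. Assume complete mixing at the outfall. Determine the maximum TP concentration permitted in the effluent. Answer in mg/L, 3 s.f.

1.40 mg/L

27.0 µg/L = 0.027 mg/L.
Mass balance: 0.254·1.39 = 0.23·Cₑ + 1.16·0.027.
Cₑ = (0.3531 − 0.03132) / 0.23 = 1.399 mg/L.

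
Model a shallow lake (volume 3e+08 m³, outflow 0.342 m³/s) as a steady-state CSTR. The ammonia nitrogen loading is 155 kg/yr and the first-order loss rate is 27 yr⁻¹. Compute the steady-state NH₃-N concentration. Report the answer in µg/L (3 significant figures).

0.0191 µg/L

Outflow Q = 0.342 m³/s × 3.156e+07 s/yr = 1.079e+07 m³/yr.
Steady-state CSTR mass balance: W = Q·C + k·V·C, so C = W/(Q + kV).
Q + kV = 1.079e+07 + 27·3e+08 = 8.111e+09 m³/yr.
C = 155/8.111e+09 = 1.911e-08 kg/m³ = 1.911e-05 mg/L = 0.01911 µg/L.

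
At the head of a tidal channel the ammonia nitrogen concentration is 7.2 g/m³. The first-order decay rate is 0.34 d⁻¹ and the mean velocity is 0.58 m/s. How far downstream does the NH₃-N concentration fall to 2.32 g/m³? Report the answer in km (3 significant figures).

From C = C₀·e^(−kt), t = ln(C₀/C)/k = ln(7.2/2.32)/0.34 = 1.133/0.34 = 3.331 d.
Distance = v·t = 0.58 m/s × 2.878e+05 s = 1.669e+05 m = 166.9 km.

167 km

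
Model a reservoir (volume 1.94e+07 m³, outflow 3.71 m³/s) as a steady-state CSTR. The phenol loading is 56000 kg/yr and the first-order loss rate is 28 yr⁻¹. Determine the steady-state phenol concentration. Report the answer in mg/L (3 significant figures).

0.0848 mg/L

Outflow Q = 3.71 m³/s × 3.156e+07 s/yr = 1.171e+08 m³/yr.
Steady-state CSTR mass balance: W = Q·C + k·V·C, so C = W/(Q + kV).
Q + kV = 1.171e+08 + 28·1.94e+07 = 6.603e+08 m³/yr.
C = 56000/6.603e+08 = 8.481e-05 kg/m³ = 0.08481 mg/L.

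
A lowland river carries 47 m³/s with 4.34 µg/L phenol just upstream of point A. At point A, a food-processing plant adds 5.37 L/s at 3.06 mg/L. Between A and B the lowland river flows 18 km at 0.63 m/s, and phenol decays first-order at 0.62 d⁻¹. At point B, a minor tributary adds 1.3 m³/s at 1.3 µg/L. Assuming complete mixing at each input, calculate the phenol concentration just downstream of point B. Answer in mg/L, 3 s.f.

0.00375 mg/L

4.34 µg/L = 0.00434 mg/L.
5.37 L/s = 0.00537 m³/s.
After input A: C = (47·0.00434 + 0.00537·3.06) / 47.01 = 0.004689 mg/L.
Over the 18 km reach to input B (t = 2.857e+04 s = 0.3307 d), decay gives C = 0.004689·exp(−0.62·0.3307) = 0.00382 mg/L.
1.3 µg/L = 0.0013 mg/L.
After input B: C = (47.01·0.00382 + 1.3·0.0013) / 48.31 = 0.003752 mg/L.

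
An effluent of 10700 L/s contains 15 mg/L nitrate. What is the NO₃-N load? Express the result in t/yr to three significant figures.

5060 t/yr

10700 L/s = 10.7 m³/s.
Mass flux = Q·C = 10.7 m³/s × 15 g/m³ = 160.5 g/s.
= 160.5 g/s × 31.56 = 5065 t/yr.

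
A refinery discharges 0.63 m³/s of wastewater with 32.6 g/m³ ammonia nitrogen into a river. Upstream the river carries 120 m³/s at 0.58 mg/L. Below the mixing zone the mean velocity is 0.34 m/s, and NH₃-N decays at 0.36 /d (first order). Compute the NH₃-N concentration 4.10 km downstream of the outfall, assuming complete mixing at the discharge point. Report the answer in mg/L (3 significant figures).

0.711 mg/L

After complete mixing, C₀ = (0.63·32.6 + 120·0.58) / 120.6 = 0.7472 mg/L.
Travel time t = 4100 m / 0.34 m/s = 1.206e+04 s = 0.1396 d.
C = 0.7472·exp(−0.36·0.1396) = 0.7472·0.951 = 0.7106 mg/L.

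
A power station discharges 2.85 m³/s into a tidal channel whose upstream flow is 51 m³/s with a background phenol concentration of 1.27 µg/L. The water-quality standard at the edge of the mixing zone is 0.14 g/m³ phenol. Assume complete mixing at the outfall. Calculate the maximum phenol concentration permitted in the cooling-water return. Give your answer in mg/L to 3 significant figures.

2.62 mg/L

1.27 µg/L = 0.00127 mg/L.
Mass balance: 0.14·53.85 = 2.85·Cₑ + 51·0.00127.
Cₑ = (7.539 − 0.06477) / 2.85 = 2.623 mg/L.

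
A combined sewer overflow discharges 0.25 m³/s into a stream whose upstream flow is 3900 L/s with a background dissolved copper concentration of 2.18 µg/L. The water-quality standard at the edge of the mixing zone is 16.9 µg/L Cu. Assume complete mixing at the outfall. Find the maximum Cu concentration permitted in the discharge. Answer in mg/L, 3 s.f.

0.247 mg/L

3900 L/s = 3.9 m³/s.
2.18 µg/L = 0.00218 mg/L.
16.9 µg/L = 0.0169 mg/L.
Mass balance: 0.0169·4.15 = 0.25·Cₑ + 3.9·0.00218.
Cₑ = (0.07014 − 0.008502) / 0.25 = 0.2465 mg/L.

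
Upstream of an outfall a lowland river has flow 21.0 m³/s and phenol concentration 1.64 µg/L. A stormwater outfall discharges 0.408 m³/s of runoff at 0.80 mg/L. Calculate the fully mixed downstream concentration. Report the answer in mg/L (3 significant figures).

1.64 µg/L = 0.00164 mg/L.
By mass balance at complete mixing, C = (0.408·0.8 + 21·0.00164) / (0.408 + 21) = 0.3608/21.41 = 0.01686 mg/L.

0.0169 mg/L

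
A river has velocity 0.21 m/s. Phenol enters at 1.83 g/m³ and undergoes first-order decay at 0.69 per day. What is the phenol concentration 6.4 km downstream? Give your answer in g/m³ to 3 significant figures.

1.43 g/m³

Travel time t = 6.4 km / 0.21 m/s = 6400/0.21 = 3.048e+04 s = 0.3527 d.
First-order decay: C = 1.83·exp(−0.69·0.3527) = 1.83·0.784 = 1.435 g/m³.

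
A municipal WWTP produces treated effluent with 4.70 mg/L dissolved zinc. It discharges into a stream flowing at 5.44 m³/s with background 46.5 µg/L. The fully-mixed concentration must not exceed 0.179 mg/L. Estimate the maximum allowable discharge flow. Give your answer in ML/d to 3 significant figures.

13.8 ML/d

46.5 µg/L = 0.0465 mg/L.
Mass balance at complete mixing: C_std·(Q_w + Q_r) = Q_w·C_e + Q_r·C_b.
Rearranging, Q_w = Q_r·(C_std − C_b)/(C_e − C_std) = 5.44·(0.179 − 0.0465) / (4.7 − 0.179) = 0.1594 m³/s.
= 13.78 ML/d.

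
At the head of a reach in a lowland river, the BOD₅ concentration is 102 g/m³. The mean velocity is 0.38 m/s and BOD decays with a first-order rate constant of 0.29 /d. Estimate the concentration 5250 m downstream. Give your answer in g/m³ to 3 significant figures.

Travel time t = 5250 m / 0.38 m/s = 5250/0.38 = 1.382e+04 s = 0.1599 d.
First-order decay: C = 102·exp(−0.29·0.1599) = 102·0.9547 = 97.38 g/m³.

97.4 g/m³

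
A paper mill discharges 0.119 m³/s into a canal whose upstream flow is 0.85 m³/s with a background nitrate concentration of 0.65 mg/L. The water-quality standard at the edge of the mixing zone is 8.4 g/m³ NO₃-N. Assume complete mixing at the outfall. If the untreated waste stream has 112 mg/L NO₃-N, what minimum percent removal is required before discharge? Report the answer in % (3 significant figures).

Mass balance: 8.4·0.969 = 0.119·Cₑ + 0.85·0.65.
Cₑ = (8.14 − 0.5525) / 0.119 = 63.76 mg/L.
Required removal = 1 − 63.76/112 = 43.07 %.

43.1 %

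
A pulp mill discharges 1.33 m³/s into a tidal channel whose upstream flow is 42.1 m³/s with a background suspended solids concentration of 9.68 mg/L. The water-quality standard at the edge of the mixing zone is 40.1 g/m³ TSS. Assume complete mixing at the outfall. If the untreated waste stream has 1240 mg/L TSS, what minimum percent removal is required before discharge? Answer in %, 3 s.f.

19.1 %

Mass balance: 40.1·43.43 = 1.33·Cₑ + 42.1·9.68.
Cₑ = (1742 − 407.5) / 1.33 = 1003 mg/L.
Required removal = 1 − 1003/1240 = 19.11 %.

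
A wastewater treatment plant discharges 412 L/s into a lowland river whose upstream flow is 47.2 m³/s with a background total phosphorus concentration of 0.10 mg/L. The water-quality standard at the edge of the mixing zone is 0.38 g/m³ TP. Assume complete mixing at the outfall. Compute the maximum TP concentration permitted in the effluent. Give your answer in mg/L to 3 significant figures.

412 L/s = 0.412 m³/s.
Mass balance: 0.38·47.61 = 0.412·Cₑ + 47.2·0.1.
Cₑ = (18.09 − 4.72) / 0.412 = 32.46 mg/L.

32.5 mg/L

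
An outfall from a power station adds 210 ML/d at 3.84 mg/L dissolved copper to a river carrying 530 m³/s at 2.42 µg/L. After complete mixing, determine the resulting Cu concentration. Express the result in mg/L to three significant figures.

210 ML/d = 2.431 m³/s.
2.42 µg/L = 0.00242 mg/L.
By mass balance at complete mixing, C = (2.431·3.84 + 530·0.00242) / (2.431 + 530) = 10.62/532.4 = 0.01994 mg/L.

0.0199 mg/L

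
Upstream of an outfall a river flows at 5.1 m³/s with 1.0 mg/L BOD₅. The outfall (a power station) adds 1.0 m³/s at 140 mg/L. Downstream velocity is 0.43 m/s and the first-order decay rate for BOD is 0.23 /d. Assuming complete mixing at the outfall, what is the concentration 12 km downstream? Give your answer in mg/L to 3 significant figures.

22.1 mg/L

After complete mixing, C₀ = (1·140 + 5.1·1) / 6.1 = 23.79 mg/L.
Travel time t = 1.2e+04 m / 0.43 m/s = 2.791e+04 s = 0.323 d.
C = 23.79·exp(−0.23·0.323) = 23.79·0.9284 = 22.08 mg/L.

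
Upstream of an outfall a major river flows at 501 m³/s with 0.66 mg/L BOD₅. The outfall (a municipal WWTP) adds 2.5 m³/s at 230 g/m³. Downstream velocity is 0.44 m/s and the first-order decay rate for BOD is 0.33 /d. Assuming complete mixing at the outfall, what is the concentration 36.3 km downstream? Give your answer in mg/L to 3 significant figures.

After complete mixing, C₀ = (2.5·230 + 501·0.66) / 503.5 = 1.799 mg/L.
Travel time t = 3.63e+04 m / 0.44 m/s = 8.25e+04 s = 0.9549 d.
C = 1.799·exp(−0.33·0.9549) = 1.799·0.7297 = 1.313 mg/L.

1.31 mg/L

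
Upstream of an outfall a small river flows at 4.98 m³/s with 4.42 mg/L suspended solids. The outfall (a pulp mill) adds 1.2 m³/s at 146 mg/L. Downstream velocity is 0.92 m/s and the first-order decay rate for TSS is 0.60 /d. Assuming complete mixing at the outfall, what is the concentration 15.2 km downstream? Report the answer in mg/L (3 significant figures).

After complete mixing, C₀ = (1.2·146 + 4.98·4.42) / 6.18 = 31.91 mg/L.
Travel time t = 1.52e+04 m / 0.92 m/s = 1.652e+04 s = 0.1912 d.
C = 31.91·exp(−0.60·0.1912) = 31.91·0.8916 = 28.45 mg/L.

28.5 mg/L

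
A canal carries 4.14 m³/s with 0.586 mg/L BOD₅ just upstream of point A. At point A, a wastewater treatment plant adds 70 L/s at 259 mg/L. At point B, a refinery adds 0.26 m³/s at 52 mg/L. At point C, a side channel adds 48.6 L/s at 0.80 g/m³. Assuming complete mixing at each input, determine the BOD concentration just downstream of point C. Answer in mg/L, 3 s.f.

70 L/s = 0.07 m³/s.
After input A: C = (4.14·0.586 + 0.07·259) / 4.21 = 4.883 mg/L.
After input B: C = (4.21·4.883 + 0.26·52) / 4.47 = 7.623 mg/L.
48.6 L/s = 0.0486 m³/s.
After input C: C = (4.47·7.623 + 0.0486·0.8) / 4.519 = 7.55 mg/L.

7.55 mg/L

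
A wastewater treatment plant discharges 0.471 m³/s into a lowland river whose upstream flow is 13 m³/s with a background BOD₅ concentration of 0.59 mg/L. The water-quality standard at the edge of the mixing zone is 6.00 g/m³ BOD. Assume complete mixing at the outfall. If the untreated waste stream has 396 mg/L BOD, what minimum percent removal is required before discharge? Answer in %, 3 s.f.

60.8 %

Mass balance: 6·13.47 = 0.471·Cₑ + 13·0.59.
Cₑ = (80.83 − 7.67) / 0.471 = 155.3 mg/L.
Required removal = 1 − 155.3/396 = 60.78 %.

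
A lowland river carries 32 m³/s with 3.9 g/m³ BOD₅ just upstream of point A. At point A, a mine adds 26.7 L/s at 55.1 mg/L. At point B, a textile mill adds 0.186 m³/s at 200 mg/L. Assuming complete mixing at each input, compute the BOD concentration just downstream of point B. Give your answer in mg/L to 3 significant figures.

26.7 L/s = 0.0267 m³/s.
After input A: C = (32·3.9 + 0.0267·55.1) / 32.03 = 3.943 mg/L.
After input B: C = (32.03·3.943 + 0.186·200) / 32.21 = 5.075 mg/L.

5.07 mg/L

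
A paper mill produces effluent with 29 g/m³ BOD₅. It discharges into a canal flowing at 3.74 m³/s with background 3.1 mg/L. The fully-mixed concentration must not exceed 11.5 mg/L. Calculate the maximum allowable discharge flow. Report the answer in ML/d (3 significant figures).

155 ML/d

Mass balance at complete mixing: C_std·(Q_w + Q_r) = Q_w·C_e + Q_r·C_b.
Rearranging, Q_w = Q_r·(C_std − C_b)/(C_e − C_std) = 3.74·(11.5 − 3.1) / (29 − 11.5) = 1.795 m³/s.
= 155.1 ML/d.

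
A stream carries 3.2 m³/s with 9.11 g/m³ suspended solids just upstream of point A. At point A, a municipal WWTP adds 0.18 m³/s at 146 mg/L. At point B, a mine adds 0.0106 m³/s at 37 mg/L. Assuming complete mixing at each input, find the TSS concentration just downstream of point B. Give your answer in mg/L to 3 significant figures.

16.5 mg/L

After input A: C = (3.2·9.11 + 0.18·146) / 3.38 = 16.4 mg/L.
After input B: C = (3.38·16.4 + 0.0106·37) / 3.391 = 16.46 mg/L.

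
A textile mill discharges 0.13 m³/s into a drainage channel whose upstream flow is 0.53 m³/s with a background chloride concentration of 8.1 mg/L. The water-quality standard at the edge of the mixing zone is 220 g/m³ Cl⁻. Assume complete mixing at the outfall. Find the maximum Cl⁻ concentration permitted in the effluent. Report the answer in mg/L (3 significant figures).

1080 mg/L

Mass balance: 220·0.66 = 0.13·Cₑ + 0.53·8.1.
Cₑ = (145.2 − 4.293) / 0.13 = 1084 mg/L.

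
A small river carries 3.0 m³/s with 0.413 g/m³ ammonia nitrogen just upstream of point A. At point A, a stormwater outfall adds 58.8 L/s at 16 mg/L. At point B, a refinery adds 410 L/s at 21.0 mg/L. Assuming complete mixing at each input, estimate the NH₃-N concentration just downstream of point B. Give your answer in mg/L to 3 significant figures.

58.8 L/s = 0.0588 m³/s.
After input A: C = (3·0.413 + 0.0588·16) / 3.059 = 0.7126 mg/L.
410 L/s = 0.41 m³/s.
After input B: C = (3.059·0.7126 + 0.41·21) / 3.469 = 3.111 mg/L.

3.11 mg/L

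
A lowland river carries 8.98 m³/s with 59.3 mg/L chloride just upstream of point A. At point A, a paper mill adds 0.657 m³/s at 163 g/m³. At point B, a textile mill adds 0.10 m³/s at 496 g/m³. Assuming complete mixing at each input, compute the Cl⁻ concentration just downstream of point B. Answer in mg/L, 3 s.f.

After input A: C = (8.98·59.3 + 0.657·163) / 9.637 = 66.37 mg/L.
After input B: C = (9.637·66.37 + 0.1·496) / 9.737 = 70.78 mg/L.

70.8 mg/L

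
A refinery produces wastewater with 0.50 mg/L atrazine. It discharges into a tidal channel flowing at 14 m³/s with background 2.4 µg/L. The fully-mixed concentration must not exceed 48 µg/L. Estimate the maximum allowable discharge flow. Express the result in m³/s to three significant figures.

1.41 m³/s

2.4 µg/L = 0.0024 mg/L.
48 µg/L = 0.048 mg/L.
Mass balance at complete mixing: C_std·(Q_w + Q_r) = Q_w·C_e + Q_r·C_b.
Rearranging, Q_w = Q_r·(C_std − C_b)/(C_e − C_std) = 14·(0.048 − 0.0024) / (0.5 − 0.048) = 1.412 m³/s.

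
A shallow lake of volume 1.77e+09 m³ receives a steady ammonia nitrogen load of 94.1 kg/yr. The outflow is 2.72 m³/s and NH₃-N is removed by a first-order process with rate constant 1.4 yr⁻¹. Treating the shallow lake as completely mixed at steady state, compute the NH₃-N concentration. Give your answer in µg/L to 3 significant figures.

0.0367 µg/L

Outflow Q = 2.72 m³/s × 3.156e+07 s/yr = 8.584e+07 m³/yr.
Steady-state CSTR mass balance: W = Q·C + k·V·C, so C = W/(Q + kV).
Q + kV = 8.584e+07 + 1.4·1.77e+09 = 2.564e+09 m³/yr.
C = 94.1/2.564e+09 = 3.67e-08 kg/m³ = 3.67e-05 mg/L = 0.0367 µg/L.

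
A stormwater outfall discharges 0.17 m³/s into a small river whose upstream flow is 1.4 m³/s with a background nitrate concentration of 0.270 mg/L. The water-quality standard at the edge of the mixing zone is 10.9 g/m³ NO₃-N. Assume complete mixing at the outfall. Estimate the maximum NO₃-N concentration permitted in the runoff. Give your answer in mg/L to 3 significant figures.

Mass balance: 10.9·1.57 = 0.17·Cₑ + 1.4·0.27.
Cₑ = (17.11 − 0.378) / 0.17 = 98.44 mg/L.

98.4 mg/L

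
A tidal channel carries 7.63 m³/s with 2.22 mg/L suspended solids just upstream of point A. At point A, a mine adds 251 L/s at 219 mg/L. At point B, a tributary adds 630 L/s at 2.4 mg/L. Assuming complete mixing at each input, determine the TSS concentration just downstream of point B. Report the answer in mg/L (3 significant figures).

8.63 mg/L

251 L/s = 0.251 m³/s.
After input A: C = (7.63·2.22 + 0.251·219) / 7.881 = 9.124 mg/L.
630 L/s = 0.63 m³/s.
After input B: C = (7.881·9.124 + 0.63·2.4) / 8.511 = 8.626 mg/L.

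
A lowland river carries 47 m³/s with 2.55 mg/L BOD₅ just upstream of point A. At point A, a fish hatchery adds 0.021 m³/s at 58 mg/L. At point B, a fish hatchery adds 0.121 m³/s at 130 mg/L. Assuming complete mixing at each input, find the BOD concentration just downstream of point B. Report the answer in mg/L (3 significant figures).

After input A: C = (47·2.55 + 0.021·58) / 47.02 = 2.575 mg/L.
After input B: C = (47.02·2.575 + 0.121·130) / 47.14 = 2.902 mg/L.

2.90 mg/L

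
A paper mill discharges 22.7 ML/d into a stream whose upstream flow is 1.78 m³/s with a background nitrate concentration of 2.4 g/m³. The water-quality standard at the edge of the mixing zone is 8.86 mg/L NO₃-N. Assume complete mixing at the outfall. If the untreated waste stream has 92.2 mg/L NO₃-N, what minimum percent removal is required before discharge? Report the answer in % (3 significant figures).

22.7 ML/d = 0.2627 m³/s.
Mass balance: 8.86·2.043 = 0.2627·Cₑ + 1.78·2.4.
Cₑ = (18.1 − 4.272) / 0.2627 = 52.63 mg/L.
Required removal = 1 − 52.63/92.2 = 42.92 %.

42.9 %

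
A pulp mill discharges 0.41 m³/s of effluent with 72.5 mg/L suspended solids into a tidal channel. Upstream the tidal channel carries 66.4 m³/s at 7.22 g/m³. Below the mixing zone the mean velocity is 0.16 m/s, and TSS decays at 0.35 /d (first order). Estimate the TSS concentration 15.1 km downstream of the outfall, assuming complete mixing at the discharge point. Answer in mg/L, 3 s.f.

5.20 mg/L

After complete mixing, C₀ = (0.41·72.5 + 66.4·7.22) / 66.81 = 7.621 mg/L.
Travel time t = 1.51e+04 m / 0.16 m/s = 9.438e+04 s = 1.092 d.
C = 7.621·exp(−0.35·1.092) = 7.621·0.6823 = 5.199 mg/L.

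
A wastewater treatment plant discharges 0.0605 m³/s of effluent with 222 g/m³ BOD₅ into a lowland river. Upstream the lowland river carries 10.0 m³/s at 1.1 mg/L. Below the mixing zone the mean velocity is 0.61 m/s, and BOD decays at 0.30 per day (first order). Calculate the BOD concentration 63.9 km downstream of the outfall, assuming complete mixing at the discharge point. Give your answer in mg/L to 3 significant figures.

1.69 mg/L

After complete mixing, C₀ = (0.0605·222 + 10·1.1) / 10.06 = 2.428 mg/L.
Travel time t = 6.39e+04 m / 0.61 m/s = 1.048e+05 s = 1.212 d.
C = 2.428·exp(−0.30·1.212) = 2.428·0.6951 = 1.688 mg/L.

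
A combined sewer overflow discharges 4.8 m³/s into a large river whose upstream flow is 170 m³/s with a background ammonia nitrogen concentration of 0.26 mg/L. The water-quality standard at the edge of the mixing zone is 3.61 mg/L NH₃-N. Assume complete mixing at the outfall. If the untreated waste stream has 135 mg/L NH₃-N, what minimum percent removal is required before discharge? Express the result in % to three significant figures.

Mass balance: 3.61·174.8 = 4.8·Cₑ + 170·0.26.
Cₑ = (631 − 44.2) / 4.8 = 122.3 mg/L.
Required removal = 1 − 122.3/135 = 9.44 %.

9.44 %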